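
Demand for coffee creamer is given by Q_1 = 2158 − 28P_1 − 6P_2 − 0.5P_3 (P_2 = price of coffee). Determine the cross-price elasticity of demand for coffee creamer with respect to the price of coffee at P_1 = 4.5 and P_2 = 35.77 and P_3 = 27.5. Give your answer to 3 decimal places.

-0.119

At P_1 = 4.5 and P_2 = 35.77 and P_3 = 27.5: Q_1 = 1803.63.
∂Q_1/∂P_2 = -6.
ε = (∂Q_1/∂P_2)(P_2/Q_1) = -6 × (35.77/1803.63) ≈ -0.119.
Since ε < 0, coffee creamer and coffee are complements.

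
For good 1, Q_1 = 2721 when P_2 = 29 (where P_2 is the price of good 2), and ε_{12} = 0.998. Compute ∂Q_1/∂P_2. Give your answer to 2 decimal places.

ε = (∂Q_1/∂P_2)·(P_2/Q_1) ⇒ ∂Q_1/∂P_2 = ε·Q_1/P_2 = 0.998 × 2721/29 ≈ 93.64.

93.64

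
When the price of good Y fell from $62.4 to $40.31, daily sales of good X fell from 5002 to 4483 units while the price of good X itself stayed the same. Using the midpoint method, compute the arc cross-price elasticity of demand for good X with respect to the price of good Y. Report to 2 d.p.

0.25

ΔQ_X = 4483 − 5002 = -519; ΔP_Y = 40.31 − 62.4 = -22.09.
Midpoints: Q̄_X = 4742.5, P̄_Y = 51.36.
ε = (ΔQ_X/Q̄_X)/(ΔP_Y/P̄_Y) = (-519/4742.5)/(-22.09/51.36) ≈ 0.25.
ε > 0: good X and good Y are substitutes.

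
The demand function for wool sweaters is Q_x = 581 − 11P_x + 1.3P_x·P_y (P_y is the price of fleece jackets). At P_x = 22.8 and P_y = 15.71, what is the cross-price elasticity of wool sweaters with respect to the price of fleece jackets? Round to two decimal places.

At P_x = 22.8 and P_y = 15.71: Q_x = 795.844.
∂Q_x/∂P_y = 1.3P_x = 1.3(22.8) = 29.6400.
ε = (∂Q_x/∂P_y)(P_y/Q_x) = 29.6400 × (15.71/795.844) ≈ 0.59.
ε > 0: substitutes.

0.59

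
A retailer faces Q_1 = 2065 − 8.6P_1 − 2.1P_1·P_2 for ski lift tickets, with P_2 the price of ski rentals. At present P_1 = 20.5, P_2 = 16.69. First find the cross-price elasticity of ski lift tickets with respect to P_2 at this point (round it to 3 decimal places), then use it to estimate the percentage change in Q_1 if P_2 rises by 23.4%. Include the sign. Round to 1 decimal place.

-14.4%

At P_1 = 20.5, P_2 = 16.69: Q_1 = 1170.195.
∂Q_1/∂P_2 = -2.1P_1 = -43.0500.
ε = (∂Q_1/∂P_2)(P_2/Q_1) = -43.0500 × 16.69/1170.195 ≈ -0.614.
%ΔQ_1 ≈ ε × %ΔP_2 = -0.614 × (23.4%) = -14.4%.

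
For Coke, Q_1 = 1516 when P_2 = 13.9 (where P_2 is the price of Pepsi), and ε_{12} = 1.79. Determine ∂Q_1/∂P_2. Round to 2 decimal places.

195.23

ε = (∂Q_1/∂P_2)·(P_2/Q_1) ⇒ ∂Q_1/∂P_2 = ε·Q_1/P_2 = 1.79 × 1516/13.9 ≈ 195.23.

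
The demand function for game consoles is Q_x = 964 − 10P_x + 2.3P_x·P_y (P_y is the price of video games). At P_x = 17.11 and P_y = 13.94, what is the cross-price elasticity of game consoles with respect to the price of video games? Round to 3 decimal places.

At P_x = 17.11 and P_y = 13.94: Q_x = 1341.481.
∂Q_x/∂P_y = 2.3P_x = 2.3(17.11) = 39.3530.
ε = (∂Q_x/∂P_y)(P_y/Q_x) = 39.3530 × (13.94/1341.481) ≈ 0.409.

0.409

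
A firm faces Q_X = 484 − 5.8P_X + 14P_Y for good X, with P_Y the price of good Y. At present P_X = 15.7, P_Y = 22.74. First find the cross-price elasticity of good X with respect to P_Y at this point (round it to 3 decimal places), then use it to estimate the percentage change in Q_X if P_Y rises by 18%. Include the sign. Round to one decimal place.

8.1%

At P_X = 15.7, P_Y = 22.74: Q_X = 711.3.
∂Q_X/∂P_Y = 14.
ε = (∂Q_X/∂P_Y)(P_Y/Q_X) = 14.0000 × 22.74/711.3 ≈ 0.448.
%ΔQ_X ≈ ε × %ΔP_Y = 0.448 × (18%) = 8.1%.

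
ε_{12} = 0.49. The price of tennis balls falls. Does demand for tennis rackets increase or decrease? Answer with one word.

ε > 0 and the price of tennis balls falls, so the quantity of tennis rackets moves in the same direction: it decreases.

decrease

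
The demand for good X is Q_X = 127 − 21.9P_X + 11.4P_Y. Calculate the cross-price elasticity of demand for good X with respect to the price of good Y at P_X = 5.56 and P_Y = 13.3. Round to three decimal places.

At P_X = 5.56 and P_Y = 13.3: Q_X = 156.856.
∂Q_X/∂P_Y = 11.4.
ε = (∂Q_X/∂P_Y)(P_Y/Q_X) = 11.4 × (13.3/156.856) ≈ 0.967.

0.967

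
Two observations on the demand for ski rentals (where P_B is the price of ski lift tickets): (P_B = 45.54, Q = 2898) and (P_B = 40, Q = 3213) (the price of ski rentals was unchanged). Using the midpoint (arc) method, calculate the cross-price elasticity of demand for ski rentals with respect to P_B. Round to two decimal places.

-0.80

ΔQ_A = 3213 − 2898 = 315; ΔP_B = 40 − 45.54 = -5.54.
Midpoints: Q̄_A = 3055.5, P̄_B = 42.77.
ε = (ΔQ_A/Q̄_A)/(ΔP_B/P̄_B) = (315/3055.5)/(-5.54/42.77) ≈ -0.80.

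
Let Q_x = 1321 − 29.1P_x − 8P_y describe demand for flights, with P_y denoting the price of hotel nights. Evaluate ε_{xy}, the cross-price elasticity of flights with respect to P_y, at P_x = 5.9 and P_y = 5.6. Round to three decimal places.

At P_x = 5.9 and P_y = 5.6: Q_x = 1104.51.
∂Q_x/∂P_y = -8.
ε = (∂Q_x/∂P_y)(P_y/Q_x) = -8 × (5.6/1104.51) ≈ -0.041.
Since ε < 0, flights and hotel nights are complements.

-0.041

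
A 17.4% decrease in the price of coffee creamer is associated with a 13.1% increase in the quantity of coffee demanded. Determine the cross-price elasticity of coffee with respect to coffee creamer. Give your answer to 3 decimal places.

ε = (%ΔQ of coffee) / (%ΔP of coffee creamer) = (13.1%) / (-17.4%) ≈ -0.753.
Negative cross-price elasticity: complements.

-0.753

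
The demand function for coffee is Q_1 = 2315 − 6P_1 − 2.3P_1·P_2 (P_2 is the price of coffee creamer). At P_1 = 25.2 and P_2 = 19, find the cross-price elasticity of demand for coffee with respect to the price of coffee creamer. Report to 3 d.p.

-1.036

At P_1 = 25.2 and P_2 = 19: Q_1 = 1062.56.
∂Q_1/∂P_2 = -2.3P_1 = -2.3(25.2) = -57.9600.
ε = (∂Q_1/∂P_2)(P_2/Q_1) = -57.9600 × (19/1062.56) ≈ -1.036.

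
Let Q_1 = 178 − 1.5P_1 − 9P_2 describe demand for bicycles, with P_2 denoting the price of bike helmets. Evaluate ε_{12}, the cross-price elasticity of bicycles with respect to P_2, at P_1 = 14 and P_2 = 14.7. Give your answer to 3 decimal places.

At P_1 = 14 and P_2 = 14.7: Q_1 = 24.7.
∂Q_1/∂P_2 = -9.
ε = (∂Q_1/∂P_2)(P_2/Q_1) = -9 × (14.7/24.7) ≈ -5.356.

-5.356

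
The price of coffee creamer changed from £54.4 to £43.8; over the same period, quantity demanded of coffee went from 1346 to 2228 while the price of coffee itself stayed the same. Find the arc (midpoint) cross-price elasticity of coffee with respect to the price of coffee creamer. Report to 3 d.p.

-2.286

ΔQ_A = 2228 − 1346 = 882; ΔP_B = 43.8 − 54.4 = -10.6.
Midpoints: Q̄_A = 1787.0, P̄_B = 49.10.
ε = (ΔQ_A/Q̄_A)/(ΔP_B/P̄_B) = (882/1787.0)/(-10.6/49.10) ≈ -2.286.
ε < 0: coffee and coffee creamer are complements.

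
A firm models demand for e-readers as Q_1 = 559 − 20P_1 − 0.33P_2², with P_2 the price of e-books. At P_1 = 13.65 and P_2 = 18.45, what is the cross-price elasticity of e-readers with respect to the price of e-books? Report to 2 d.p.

-1.29

At P_1 = 13.65 and P_2 = 18.45: Q_1 = 173.667.
∂Q_1/∂P_2 = -0.66P_2 = -0.66(18.45) = -12.1770.
ε = (∂Q_1/∂P_2)(P_2/Q_1) = -12.1770 × (18.45/173.667) ≈ -1.29.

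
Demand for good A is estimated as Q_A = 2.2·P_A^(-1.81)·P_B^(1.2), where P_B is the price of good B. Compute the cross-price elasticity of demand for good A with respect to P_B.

1.20

In a log-linear (constant-elasticity) demand function, the coefficient on the exponent of P_B is the cross-price elasticity.
ε = 1.20. Positive, so good A and good B are substitutes.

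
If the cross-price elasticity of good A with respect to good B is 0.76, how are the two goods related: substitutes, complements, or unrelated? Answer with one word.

ε = 0.76 > 0, so a higher price of good B raises demand for good A: substitutes.

substitutes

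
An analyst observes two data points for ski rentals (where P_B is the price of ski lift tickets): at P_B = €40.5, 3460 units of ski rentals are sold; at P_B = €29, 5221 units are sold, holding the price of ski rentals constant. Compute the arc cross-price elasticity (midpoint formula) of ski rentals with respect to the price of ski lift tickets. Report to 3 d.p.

-1.226

ΔQ_A = 5221 − 3460 = 1761; ΔP_B = 29 − 40.5 = -11.5.
Midpoints: Q̄_A = 4340.5, P̄_B = 34.75.
ε = (ΔQ_A/Q̄_A)/(ΔP_B/P̄_B) = (1761/4340.5)/(-11.5/34.75) ≈ -1.226.
ε < 0: ski rentals and ski lift tickets are complements.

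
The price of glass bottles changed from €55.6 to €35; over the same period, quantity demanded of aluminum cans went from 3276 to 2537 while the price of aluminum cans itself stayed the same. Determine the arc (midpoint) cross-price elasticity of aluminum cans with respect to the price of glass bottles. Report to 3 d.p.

0.559

ΔQ_A = 2537 − 3276 = -739; ΔP_B = 35 − 55.6 = -20.6.
Midpoints: Q̄_A = 2906.5, P̄_B = 45.30.
ε = (ΔQ_A/Q̄_A)/(ΔP_B/P̄_B) = (-739/2906.5)/(-20.6/45.30) ≈ 0.559.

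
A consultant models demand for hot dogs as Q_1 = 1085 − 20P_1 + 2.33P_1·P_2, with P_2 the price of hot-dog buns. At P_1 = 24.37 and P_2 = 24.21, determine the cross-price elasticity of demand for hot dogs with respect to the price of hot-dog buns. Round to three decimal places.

0.697

At P_1 = 24.37 and P_2 = 24.21: Q_1 = 1972.295.
∂Q_1/∂P_2 = 2.33P_1 = 2.33(24.37) = 56.7821.
ε = (∂Q_1/∂P_2)(P_2/Q_1) = 56.7821 × (24.21/1972.295) ≈ 0.697.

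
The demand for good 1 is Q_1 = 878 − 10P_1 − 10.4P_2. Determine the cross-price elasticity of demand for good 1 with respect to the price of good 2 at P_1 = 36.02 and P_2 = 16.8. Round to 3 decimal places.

-0.509

At P_1 = 36.02 and P_2 = 16.8: Q_1 = 343.08.
∂Q_1/∂P_2 = -10.4.
ε = (∂Q_1/∂P_2)(P_2/Q_1) = -10.4 × (16.8/343.08) ≈ -0.509.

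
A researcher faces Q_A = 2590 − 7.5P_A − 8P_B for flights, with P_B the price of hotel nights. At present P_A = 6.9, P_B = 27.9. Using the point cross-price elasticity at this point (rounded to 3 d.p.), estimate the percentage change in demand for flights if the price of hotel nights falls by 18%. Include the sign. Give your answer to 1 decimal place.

At P_A = 6.9, P_B = 27.9: Q_A = 2315.05.
∂Q_A/∂P_B = -8.
ε = (∂Q_A/∂P_B)(P_B/Q_A) = -8.0000 × 27.9/2315.05 ≈ -0.096.
%ΔQ_A ≈ ε × %ΔP_B = -0.096 × (-18%) = 1.7%.

1.7%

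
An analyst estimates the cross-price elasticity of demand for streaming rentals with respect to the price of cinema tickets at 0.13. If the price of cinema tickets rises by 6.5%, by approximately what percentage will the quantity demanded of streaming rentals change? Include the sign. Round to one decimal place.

%ΔQ ≈ ε × %ΔP of cinema tickets = 0.13 × (6.5%) = 0.8%.

0.8%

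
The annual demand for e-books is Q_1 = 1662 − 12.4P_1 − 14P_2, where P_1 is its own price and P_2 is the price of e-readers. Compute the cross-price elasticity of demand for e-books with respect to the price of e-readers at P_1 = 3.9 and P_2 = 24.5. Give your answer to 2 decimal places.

At P_1 = 3.9 and P_2 = 24.5: Q_1 = 1270.64.
∂Q_1/∂P_2 = -14.
ε = (∂Q_1/∂P_2)(P_2/Q_1) = -14 × (24.5/1270.64) ≈ -0.27.

-0.27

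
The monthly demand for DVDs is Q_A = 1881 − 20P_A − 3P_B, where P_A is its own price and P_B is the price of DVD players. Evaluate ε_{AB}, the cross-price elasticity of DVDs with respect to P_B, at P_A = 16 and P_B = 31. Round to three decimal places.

-0.063

At P_A = 16 and P_B = 31: Q_A = 1468.
∂Q_A/∂P_B = -3.
ε = (∂Q_A/∂P_B)(P_B/Q_A) = -3 × (31/1468) ≈ -0.063.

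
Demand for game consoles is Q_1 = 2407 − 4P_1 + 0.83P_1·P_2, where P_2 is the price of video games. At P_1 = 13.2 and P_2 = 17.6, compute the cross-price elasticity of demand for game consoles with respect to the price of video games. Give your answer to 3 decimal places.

At P_1 = 13.2 and P_2 = 17.6: Q_1 = 2547.026.
∂Q_1/∂P_2 = 0.83P_1 = 0.83(13.2) = 10.9560.
ε = (∂Q_1/∂P_2)(P_2/Q_1) = 10.9560 × (17.6/2547.026) ≈ 0.076.

0.076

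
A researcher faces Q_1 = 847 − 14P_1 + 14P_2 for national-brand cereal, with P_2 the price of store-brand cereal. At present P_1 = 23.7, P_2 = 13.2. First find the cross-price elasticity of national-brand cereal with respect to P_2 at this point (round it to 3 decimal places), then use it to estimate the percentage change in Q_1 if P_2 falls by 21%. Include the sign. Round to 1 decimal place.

At P_1 = 23.7, P_2 = 13.2: Q_1 = 700.
∂Q_1/∂P_2 = 14.
ε = (∂Q_1/∂P_2)(P_2/Q_1) = 14.0000 × 13.2/700 ≈ 0.264.
%ΔQ_1 ≈ ε × %ΔP_2 = 0.264 × (-21%) = -5.5%.

-5.5%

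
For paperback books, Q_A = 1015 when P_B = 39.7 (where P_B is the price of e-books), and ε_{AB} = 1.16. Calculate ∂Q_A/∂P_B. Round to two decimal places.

ε = (∂Q_A/∂P_B)·(P_B/Q_A) ⇒ ∂Q_A/∂P_B = ε·Q_A/P_B = 1.16 × 1015/39.7 ≈ 29.66.

29.66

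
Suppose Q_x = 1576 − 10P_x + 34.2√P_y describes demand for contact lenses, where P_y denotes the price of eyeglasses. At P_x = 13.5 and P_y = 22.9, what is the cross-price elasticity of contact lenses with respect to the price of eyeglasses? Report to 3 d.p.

At P_x = 13.5 and P_y = 22.9: Q_x = 1604.660.
∂Q_x/∂P_y = 34.2/(2√P_y) = 34.2/(2√22.9) = 3.5734.
ε = (∂Q_x/∂P_y)(P_y/Q_x) = 3.5734 × (22.9/1604.660) ≈ 0.051.
ε > 0: substitutes.

0.051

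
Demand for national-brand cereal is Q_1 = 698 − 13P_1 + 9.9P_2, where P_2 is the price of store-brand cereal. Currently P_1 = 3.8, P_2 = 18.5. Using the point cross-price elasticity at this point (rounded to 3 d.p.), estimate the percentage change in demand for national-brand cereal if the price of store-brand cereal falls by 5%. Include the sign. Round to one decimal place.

At P_1 = 3.8, P_2 = 18.5: Q_1 = 831.75.
∂Q_1/∂P_2 = 9.9.
ε = (∂Q_1/∂P_2)(P_2/Q_1) = 9.9000 × 18.5/831.75 ≈ 0.220.
%ΔQ_1 ≈ ε × %ΔP_2 = 0.220 × (-5%) = -1.1%.

-1.1%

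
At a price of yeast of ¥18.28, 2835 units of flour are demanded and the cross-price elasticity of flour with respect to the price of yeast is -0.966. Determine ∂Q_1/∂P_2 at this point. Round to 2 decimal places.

-149.81

ε = (∂Q_1/∂P_2)·(P_2/Q_1) ⇒ ∂Q_1/∂P_2 = ε·Q_1/P_2 = -0.966 × 2835/18.28 ≈ -149.81.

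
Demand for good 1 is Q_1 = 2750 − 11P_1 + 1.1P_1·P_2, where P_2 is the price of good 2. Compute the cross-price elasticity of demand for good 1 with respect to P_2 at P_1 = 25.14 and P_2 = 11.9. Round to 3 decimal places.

0.117

At P_1 = 25.14 and P_2 = 11.9: Q_1 = 2802.543.
∂Q_1/∂P_2 = 1.1P_1 = 1.1(25.14) = 27.6540.
ε = (∂Q_1/∂P_2)(P_2/Q_1) = 27.6540 × (11.9/2802.543) ≈ 0.117.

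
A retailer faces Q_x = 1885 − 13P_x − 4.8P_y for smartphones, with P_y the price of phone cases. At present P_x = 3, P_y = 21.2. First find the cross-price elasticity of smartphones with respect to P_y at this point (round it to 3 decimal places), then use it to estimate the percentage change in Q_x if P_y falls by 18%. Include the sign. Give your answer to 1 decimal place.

1.0%

At P_x = 3, P_y = 21.2: Q_x = 1744.24.
∂Q_x/∂P_y = -4.8.
ε = (∂Q_x/∂P_y)(P_y/Q_x) = -4.8000 × 21.2/1744.24 ≈ -0.058.
%ΔQ_x ≈ ε × %ΔP_y = -0.058 × (-18%) = 1.0%.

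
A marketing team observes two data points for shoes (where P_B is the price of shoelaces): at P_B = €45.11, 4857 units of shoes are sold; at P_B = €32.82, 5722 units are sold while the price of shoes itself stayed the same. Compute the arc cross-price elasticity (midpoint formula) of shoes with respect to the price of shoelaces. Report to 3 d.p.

ΔQ_A = 5722 − 4857 = 865; ΔP_B = 32.82 − 45.11 = -12.29.
Midpoints: Q̄_A = 5289.5, P̄_B = 38.97.
ε = (ΔQ_A/Q̄_A)/(ΔP_B/P̄_B) = (865/5289.5)/(-12.29/38.97) ≈ -0.518.
ε < 0: shoes and shoelaces are complements.

-0.518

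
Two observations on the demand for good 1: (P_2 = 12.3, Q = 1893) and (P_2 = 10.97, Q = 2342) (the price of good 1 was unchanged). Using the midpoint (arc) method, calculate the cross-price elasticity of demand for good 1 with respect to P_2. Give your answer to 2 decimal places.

-1.85

ΔQ_1 = 2342 − 1893 = 449; ΔP_2 = 10.97 − 12.3 = -1.33.
Midpoints: Q̄_1 = 2117.5, P̄_2 = 11.64.
ε = (ΔQ_1/Q̄_1)/(ΔP_2/P̄_2) = (449/2117.5)/(-1.33/11.64) ≈ -1.85.
ε < 0: good 1 and good 2 are complements.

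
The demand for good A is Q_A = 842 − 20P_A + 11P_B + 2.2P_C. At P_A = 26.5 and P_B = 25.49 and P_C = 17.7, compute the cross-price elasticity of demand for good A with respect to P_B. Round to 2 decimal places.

0.44

At P_A = 26.5 and P_B = 25.49 and P_C = 17.7: Q_A = 631.33.
∂Q_A/∂P_B = 11.
ε = (∂Q_A/∂P_B)(P_B/Q_A) = 11 × (25.49/631.33) ≈ 0.44.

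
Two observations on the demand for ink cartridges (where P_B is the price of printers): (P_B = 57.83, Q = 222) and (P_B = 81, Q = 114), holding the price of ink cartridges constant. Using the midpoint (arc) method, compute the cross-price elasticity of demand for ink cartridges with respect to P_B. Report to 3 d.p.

-1.926

ΔQ_A = 114 − 222 = -108; ΔP_B = 81 − 57.83 = 23.17.
Midpoints: Q̄_A = 168.0, P̄_B = 69.41.
ε = (ΔQ_A/Q̄_A)/(ΔP_B/P̄_B) = (-108/168.0)/(23.17/69.41) ≈ -1.926.
ε < 0: ink cartridges and printers are complements.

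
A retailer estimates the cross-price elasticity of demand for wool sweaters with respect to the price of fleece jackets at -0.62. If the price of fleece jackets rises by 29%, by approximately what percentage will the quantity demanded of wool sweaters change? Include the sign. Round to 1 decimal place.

%ΔQ ≈ ε × %ΔP of fleece jackets = -0.62 × (29%) = -18.0%.
Demand for wool sweaters falls by about 18.0%.

-18.0%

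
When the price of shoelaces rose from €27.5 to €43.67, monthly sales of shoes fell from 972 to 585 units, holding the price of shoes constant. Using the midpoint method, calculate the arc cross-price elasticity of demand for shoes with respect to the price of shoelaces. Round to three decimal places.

ΔQ_A = 585 − 972 = -387; ΔP_B = 43.67 − 27.5 = 16.17.
Midpoints: Q̄_A = 778.5, P̄_B = 35.59.
ε = (ΔQ_A/Q̄_A)/(ΔP_B/P̄_B) = (-387/778.5)/(16.17/35.59) ≈ -1.094.

-1.094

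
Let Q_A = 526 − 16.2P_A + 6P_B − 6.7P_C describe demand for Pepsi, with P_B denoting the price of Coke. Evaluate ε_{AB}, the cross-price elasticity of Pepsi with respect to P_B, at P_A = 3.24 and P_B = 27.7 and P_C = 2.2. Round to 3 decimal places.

At P_A = 3.24 and P_B = 27.7 and P_C = 2.2: Q_A = 624.972.
∂Q_A/∂P_B = 6.
ε = (∂Q_A/∂P_B)(P_B/Q_A) = 6 × (27.7/624.972) ≈ 0.266.
Since ε > 0, Pepsi and Coke are substitutes.

0.266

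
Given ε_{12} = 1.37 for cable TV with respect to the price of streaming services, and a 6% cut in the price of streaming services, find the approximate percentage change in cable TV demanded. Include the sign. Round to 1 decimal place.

%ΔQ ≈ ε × %ΔP of streaming services = 1.37 × (-6%) = -8.2%.
Demand for cable TV falls by about 8.2%.

-8.2%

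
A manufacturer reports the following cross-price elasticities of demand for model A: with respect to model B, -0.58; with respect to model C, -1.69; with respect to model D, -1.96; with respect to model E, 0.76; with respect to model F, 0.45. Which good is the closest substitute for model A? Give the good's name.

model E

Substitutes have ε > 0. Among the positive values, 0.76 (model E) is largest.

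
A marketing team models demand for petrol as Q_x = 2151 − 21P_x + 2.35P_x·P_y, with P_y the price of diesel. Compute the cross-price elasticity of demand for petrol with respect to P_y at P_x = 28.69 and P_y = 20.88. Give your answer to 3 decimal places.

0.476

At P_x = 28.69 and P_y = 20.88: Q_x = 2956.271.
∂Q_x/∂P_y = 2.35P_x = 2.35(28.69) = 67.4215.
ε = (∂Q_x/∂P_y)(P_y/Q_x) = 67.4215 × (20.88/2956.271) ≈ 0.476.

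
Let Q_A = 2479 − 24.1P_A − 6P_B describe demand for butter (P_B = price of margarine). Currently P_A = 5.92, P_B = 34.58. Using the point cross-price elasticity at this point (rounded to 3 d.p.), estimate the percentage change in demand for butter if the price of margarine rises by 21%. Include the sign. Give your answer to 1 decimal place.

At P_A = 5.92, P_B = 34.58: Q_A = 2128.848.
∂Q_A/∂P_B = -6.
ε = (∂Q_A/∂P_B)(P_B/Q_A) = -6.0000 × 34.58/2128.848 ≈ -0.097.
%ΔQ_A ≈ ε × %ΔP_B = -0.097 × (21%) = -2.0%.

-2.0%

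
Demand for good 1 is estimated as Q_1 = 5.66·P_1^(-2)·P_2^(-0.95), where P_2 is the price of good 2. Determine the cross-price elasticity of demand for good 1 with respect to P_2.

In a log-linear (constant-elasticity) demand function, the coefficient on the exponent of P_2 is the cross-price elasticity.
ε = -0.95. Negative, so good 1 and good 2 are complements.

-0.95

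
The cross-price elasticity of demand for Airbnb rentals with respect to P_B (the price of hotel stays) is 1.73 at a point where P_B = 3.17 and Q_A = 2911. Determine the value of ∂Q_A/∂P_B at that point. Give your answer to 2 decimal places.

1588.65

ε = (∂Q_A/∂P_B)·(P_B/Q_A) ⇒ ∂Q_A/∂P_B = ε·Q_A/P_B = 1.73 × 2911/3.17 ≈ 1588.65.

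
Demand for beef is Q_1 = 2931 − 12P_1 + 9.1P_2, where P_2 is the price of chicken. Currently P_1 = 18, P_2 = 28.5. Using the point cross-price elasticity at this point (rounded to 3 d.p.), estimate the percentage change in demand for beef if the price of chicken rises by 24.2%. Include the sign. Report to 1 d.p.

2.1%

At P_1 = 18, P_2 = 28.5: Q_1 = 2974.35.
∂Q_1/∂P_2 = 9.1.
ε = (∂Q_1/∂P_2)(P_2/Q_1) = 9.1000 × 28.5/2974.35 ≈ 0.087.
%ΔQ_1 ≈ ε × %ΔP_2 = 0.087 × (24.2%) = 2.1%.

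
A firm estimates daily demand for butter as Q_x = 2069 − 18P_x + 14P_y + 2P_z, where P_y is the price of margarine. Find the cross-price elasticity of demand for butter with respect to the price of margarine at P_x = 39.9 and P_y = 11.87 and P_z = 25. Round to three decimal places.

0.106

At P_x = 39.9 and P_y = 11.87 and P_z = 25: Q_x = 1566.98.
∂Q_x/∂P_y = 14.
ε = (∂Q_x/∂P_y)(P_y/Q_x) = 14 × (11.87/1566.98) ≈ 0.106.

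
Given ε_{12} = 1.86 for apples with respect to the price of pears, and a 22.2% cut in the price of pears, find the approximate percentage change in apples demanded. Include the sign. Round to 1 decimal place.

%ΔQ ≈ ε × %ΔP of pears = 1.86 × (-22.2%) = -41.3%.
Demand for apples falls by about 41.3%.

-41.3%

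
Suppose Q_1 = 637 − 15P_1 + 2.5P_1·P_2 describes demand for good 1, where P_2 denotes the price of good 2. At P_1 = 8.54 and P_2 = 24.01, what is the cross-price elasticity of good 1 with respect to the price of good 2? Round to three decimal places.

0.502

At P_1 = 8.54 and P_2 = 24.01: Q_1 = 1021.513.
∂Q_1/∂P_2 = 2.5P_1 = 2.5(8.54) = 21.3500.
ε = (∂Q_1/∂P_2)(P_2/Q_1) = 21.3500 × (24.01/1021.513) ≈ 0.502.
ε > 0: substitutes.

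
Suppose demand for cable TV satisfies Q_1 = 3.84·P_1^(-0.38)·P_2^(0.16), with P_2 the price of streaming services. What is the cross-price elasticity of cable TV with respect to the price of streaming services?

In a log-linear (constant-elasticity) demand function, the coefficient on the exponent of P_2 is the cross-price elasticity.
ε = 0.16. Positive, so cable TV and streaming services are substitutes.

0.16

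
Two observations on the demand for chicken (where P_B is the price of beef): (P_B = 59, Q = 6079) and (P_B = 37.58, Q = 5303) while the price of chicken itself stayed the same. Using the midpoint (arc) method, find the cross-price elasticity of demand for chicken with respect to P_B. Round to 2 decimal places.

ΔQ_A = 5303 − 6079 = -776; ΔP_B = 37.58 − 59 = -21.42.
Midpoints: Q̄_A = 5691.0, P̄_B = 48.29.
ε = (ΔQ_A/Q̄_A)/(ΔP_B/P̄_B) = (-776/5691.0)/(-21.42/48.29) ≈ 0.31.

0.31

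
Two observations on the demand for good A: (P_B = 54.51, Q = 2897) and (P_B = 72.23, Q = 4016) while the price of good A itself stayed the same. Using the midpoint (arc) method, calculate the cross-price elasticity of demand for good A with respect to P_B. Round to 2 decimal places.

1.16

ΔQ_A = 4016 − 2897 = 1119; ΔP_B = 72.23 − 54.51 = 17.72.
Midpoints: Q̄_A = 3456.5, P̄_B = 63.37.
ε = (ΔQ_A/Q̄_A)/(ΔP_B/P̄_B) = (1119/3456.5)/(17.72/63.37) ≈ 1.16.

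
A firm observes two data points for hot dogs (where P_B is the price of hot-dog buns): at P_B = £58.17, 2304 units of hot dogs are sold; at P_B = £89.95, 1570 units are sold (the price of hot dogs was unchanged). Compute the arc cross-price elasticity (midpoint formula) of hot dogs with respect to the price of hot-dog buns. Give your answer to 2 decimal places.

-0.88

ΔQ_A = 1570 − 2304 = -734; ΔP_B = 89.95 − 58.17 = 31.78.
Midpoints: Q̄_A = 1937.0, P̄_B = 74.06.
ε = (ΔQ_A/Q̄_A)/(ΔP_B/P̄_B) = (-734/1937.0)/(31.78/74.06) ≈ -0.88.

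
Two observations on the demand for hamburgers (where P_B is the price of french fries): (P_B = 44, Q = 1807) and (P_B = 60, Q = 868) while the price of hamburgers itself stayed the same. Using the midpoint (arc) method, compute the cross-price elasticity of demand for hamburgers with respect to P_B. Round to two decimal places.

ΔQ_A = 868 − 1807 = -939; ΔP_B = 60 − 44 = 16.
Midpoints: Q̄_A = 1337.5, P̄_B = 52.00.
ε = (ΔQ_A/Q̄_A)/(ΔP_B/P̄_B) = (-939/1337.5)/(16/52.00) ≈ -2.28.
ε < 0: hamburgers and french fries are complements.

-2.28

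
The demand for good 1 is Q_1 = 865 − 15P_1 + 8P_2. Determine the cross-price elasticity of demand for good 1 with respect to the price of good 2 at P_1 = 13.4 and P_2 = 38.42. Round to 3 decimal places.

At P_1 = 13.4 and P_2 = 38.42: Q_1 = 971.36.
∂Q_1/∂P_2 = 8.
ε = (∂Q_1/∂P_2)(P_2/Q_1) = 8 × (38.42/971.36) ≈ 0.316.
Since ε > 0, good 1 and good 2 are substitutes.

0.316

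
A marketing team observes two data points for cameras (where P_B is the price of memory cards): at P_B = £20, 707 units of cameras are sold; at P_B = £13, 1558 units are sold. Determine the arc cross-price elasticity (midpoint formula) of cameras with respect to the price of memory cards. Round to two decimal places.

-1.77

ΔQ_A = 1558 − 707 = 851; ΔP_B = 13 − 20 = -7.
Midpoints: Q̄_A = 1132.5, P̄_B = 16.50.
ε = (ΔQ_A/Q̄_A)/(ΔP_B/P̄_B) = (851/1132.5)/(-7/16.50) ≈ -1.77.
ε < 0: cameras and memory cards are complements.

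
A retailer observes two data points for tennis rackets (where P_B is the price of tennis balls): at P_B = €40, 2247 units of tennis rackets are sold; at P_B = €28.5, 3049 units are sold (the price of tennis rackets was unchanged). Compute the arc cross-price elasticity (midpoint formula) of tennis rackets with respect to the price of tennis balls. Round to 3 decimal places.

ΔQ_A = 3049 − 2247 = 802; ΔP_B = 28.5 − 40 = -11.5.
Midpoints: Q̄_A = 2648.0, P̄_B = 34.25.
ε = (ΔQ_A/Q̄_A)/(ΔP_B/P̄_B) = (802/2648.0)/(-11.5/34.25) ≈ -0.902.

-0.902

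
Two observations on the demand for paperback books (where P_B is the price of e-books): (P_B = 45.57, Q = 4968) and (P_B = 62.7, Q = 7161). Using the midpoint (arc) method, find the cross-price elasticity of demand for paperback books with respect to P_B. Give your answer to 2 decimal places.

1.14

ΔQ_A = 7161 − 4968 = 2193; ΔP_B = 62.7 − 45.57 = 17.13.
Midpoints: Q̄_A = 6064.5, P̄_B = 54.14.
ε = (ΔQ_A/Q̄_A)/(ΔP_B/P̄_B) = (2193/6064.5)/(17.13/54.14) ≈ 1.14.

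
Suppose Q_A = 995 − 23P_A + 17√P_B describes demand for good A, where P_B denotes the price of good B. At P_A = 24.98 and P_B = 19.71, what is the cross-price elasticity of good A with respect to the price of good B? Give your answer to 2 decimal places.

At P_A = 24.98 and P_B = 19.71: Q_A = 495.933.
∂Q_A/∂P_B = 17/(2√P_B) = 17/(2√19.71) = 1.9146.
ε = (∂Q_A/∂P_B)(P_B/Q_A) = 1.9146 × (19.71/495.933) ≈ 0.08.
ε > 0: substitutes.

0.08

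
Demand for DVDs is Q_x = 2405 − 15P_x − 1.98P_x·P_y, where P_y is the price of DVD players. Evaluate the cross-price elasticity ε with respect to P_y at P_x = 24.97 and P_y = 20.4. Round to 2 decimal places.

-0.99

At P_x = 24.97 and P_y = 20.4: Q_x = 1021.862.
∂Q_x/∂P_y = -1.98P_x = -1.98(24.97) = -49.4406.
ε = (∂Q_x/∂P_y)(P_y/Q_x) = -49.4406 × (20.4/1021.862) ≈ -0.99.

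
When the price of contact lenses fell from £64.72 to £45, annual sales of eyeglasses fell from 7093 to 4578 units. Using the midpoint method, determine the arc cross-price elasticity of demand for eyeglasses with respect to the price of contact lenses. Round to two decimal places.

1.20

ΔQ_A = 4578 − 7093 = -2515; ΔP_B = 45 − 64.72 = -19.72.
Midpoints: Q̄_A = 5835.5, P̄_B = 54.86.
ε = (ΔQ_A/Q̄_A)/(ΔP_B/P̄_B) = (-2515/5835.5)/(-19.72/54.86) ≈ 1.20.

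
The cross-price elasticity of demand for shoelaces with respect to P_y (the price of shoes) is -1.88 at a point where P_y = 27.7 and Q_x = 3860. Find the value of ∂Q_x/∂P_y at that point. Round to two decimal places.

-261.98

ε = (∂Q_x/∂P_y)·(P_y/Q_x) ⇒ ∂Q_x/∂P_y = ε·Q_x/P_y = -1.88 × 3860/27.7 ≈ -261.98.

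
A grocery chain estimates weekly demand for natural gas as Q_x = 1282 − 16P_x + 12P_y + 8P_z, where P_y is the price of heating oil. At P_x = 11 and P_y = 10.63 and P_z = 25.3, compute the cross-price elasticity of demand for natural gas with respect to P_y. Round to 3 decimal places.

0.089

At P_x = 11 and P_y = 10.63 and P_z = 25.3: Q_x = 1435.96.
∂Q_x/∂P_y = 12.
ε = (∂Q_x/∂P_y)(P_y/Q_x) = 12 × (10.63/1435.96) ≈ 0.089.
Since ε > 0, natural gas and heating oil are substitutes.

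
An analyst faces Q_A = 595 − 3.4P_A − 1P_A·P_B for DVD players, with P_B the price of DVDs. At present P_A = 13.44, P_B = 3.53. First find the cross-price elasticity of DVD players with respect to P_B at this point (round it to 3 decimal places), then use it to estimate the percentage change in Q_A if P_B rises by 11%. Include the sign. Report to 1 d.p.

At P_A = 13.44, P_B = 3.53: Q_A = 501.861.
∂Q_A/∂P_B = -1P_A = -13.4400.
ε = (∂Q_A/∂P_B)(P_B/Q_A) = -13.4400 × 3.53/501.861 ≈ -0.095.
%ΔQ_A ≈ ε × %ΔP_B = -0.095 × (11%) = -1.0%.

-1.0%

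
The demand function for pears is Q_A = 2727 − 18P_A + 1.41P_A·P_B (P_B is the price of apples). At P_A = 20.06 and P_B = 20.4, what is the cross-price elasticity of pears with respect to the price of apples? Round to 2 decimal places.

0.20

At P_A = 20.06 and P_B = 20.4: Q_A = 2942.926.
∂Q_A/∂P_B = 1.41P_A = 1.41(20.06) = 28.2846.
ε = (∂Q_A/∂P_B)(P_B/Q_A) = 28.2846 × (20.4/2942.926) ≈ 0.20.
ε > 0: substitutes.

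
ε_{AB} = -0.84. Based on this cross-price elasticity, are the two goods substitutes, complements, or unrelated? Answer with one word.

complements

ε = -0.84 < 0, so a higher price of good B lowers demand for good A: complements.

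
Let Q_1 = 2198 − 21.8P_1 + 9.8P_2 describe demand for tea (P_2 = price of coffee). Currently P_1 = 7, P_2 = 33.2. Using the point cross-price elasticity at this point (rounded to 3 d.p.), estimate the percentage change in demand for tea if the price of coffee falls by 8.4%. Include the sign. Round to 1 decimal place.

-1.2%

At P_1 = 7, P_2 = 33.2: Q_1 = 2370.76.
∂Q_1/∂P_2 = 9.8.
ε = (∂Q_1/∂P_2)(P_2/Q_1) = 9.8000 × 33.2/2370.76 ≈ 0.137.
%ΔQ_1 ≈ ε × %ΔP_2 = 0.137 × (-8.4%) = -1.2%.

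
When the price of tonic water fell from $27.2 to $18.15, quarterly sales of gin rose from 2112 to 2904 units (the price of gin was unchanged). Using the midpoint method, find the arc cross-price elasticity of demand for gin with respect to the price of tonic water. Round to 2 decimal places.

ΔQ_A = 2904 − 2112 = 792; ΔP_B = 18.15 − 27.2 = -9.05.
Midpoints: Q̄_A = 2508.0, P̄_B = 22.67.
ε = (ΔQ_A/Q̄_A)/(ΔP_B/P̄_B) = (792/2508.0)/(-9.05/22.67) ≈ -0.79.
ε < 0: gin and tonic water are complements.

-0.79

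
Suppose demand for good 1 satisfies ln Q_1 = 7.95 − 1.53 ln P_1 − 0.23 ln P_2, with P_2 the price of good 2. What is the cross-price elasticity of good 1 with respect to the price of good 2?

In a log-linear (constant-elasticity) demand function, the coefficient on ln P_2 is the cross-price elasticity.
ε = -0.23. Negative, so good 1 and good 2 are complements.

-0.23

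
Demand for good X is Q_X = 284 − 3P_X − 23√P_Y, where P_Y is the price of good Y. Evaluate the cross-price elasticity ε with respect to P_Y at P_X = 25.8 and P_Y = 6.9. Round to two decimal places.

At P_X = 25.8 and P_Y = 6.9: Q_X = 146.184.
∂Q_X/∂P_Y = -23/(2√P_Y) = -23/(2√6.9) = -4.3780.
ε = (∂Q_X/∂P_Y)(P_Y/Q_X) = -4.3780 × (6.9/146.184) ≈ -0.21.
ε < 0: complements.

-0.21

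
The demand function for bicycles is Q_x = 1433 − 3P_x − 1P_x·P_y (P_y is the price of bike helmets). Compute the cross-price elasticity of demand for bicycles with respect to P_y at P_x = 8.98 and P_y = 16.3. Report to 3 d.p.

-0.116

At P_x = 8.98 and P_y = 16.3: Q_x = 1259.686.
∂Q_x/∂P_y = -1P_x = -1(8.98) = -8.9800.
ε = (∂Q_x/∂P_y)(P_y/Q_x) = -8.9800 × (16.3/1259.686) ≈ -0.116.
ε < 0: complements.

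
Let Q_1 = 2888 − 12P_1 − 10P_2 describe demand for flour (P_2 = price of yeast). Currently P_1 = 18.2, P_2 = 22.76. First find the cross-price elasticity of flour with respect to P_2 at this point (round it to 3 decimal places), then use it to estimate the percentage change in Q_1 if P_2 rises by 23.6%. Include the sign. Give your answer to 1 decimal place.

-2.2%

At P_1 = 18.2, P_2 = 22.76: Q_1 = 2442.
∂Q_1/∂P_2 = -10.
ε = (∂Q_1/∂P_2)(P_2/Q_1) = -10.0000 × 22.76/2442 ≈ -0.093.
%ΔQ_1 ≈ ε × %ΔP_2 = -0.093 × (23.6%) = -2.2%.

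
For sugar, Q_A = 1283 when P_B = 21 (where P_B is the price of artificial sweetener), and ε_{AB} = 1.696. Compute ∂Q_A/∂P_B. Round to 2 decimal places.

103.62

ε = (∂Q_A/∂P_B)·(P_B/Q_A) ⇒ ∂Q_A/∂P_B = ε·Q_A/P_B = 1.696 × 1283/21 ≈ 103.62.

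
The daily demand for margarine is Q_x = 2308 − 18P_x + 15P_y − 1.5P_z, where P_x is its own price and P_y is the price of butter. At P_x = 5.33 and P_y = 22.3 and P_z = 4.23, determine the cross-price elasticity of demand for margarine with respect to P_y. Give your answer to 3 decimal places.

0.132

At P_x = 5.33 and P_y = 22.3 and P_z = 4.23: Q_x = 2540.215.
∂Q_x/∂P_y = 15.
ε = (∂Q_x/∂P_y)(P_y/Q_x) = 15 × (22.3/2540.215) ≈ 0.132.
Since ε > 0, margarine and butter are substitutes.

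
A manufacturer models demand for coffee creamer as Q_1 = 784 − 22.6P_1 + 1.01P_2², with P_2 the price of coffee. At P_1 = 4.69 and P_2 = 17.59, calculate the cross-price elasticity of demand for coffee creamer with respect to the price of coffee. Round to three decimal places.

At P_1 = 4.69 and P_2 = 17.59: Q_1 = 990.508.
∂Q_1/∂P_2 = 2.02P_2 = 2.02(17.59) = 35.5318.
ε = (∂Q_1/∂P_2)(P_2/Q_1) = 35.5318 × (17.59/990.508) ≈ 0.631.

0.631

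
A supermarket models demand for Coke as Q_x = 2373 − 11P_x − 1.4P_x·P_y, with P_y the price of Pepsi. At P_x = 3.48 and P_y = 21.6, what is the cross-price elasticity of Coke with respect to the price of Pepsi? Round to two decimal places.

At P_x = 3.48 and P_y = 21.6: Q_x = 2229.485.
∂Q_x/∂P_y = -1.4P_x = -1.4(3.48) = -4.8720.
ε = (∂Q_x/∂P_y)(P_y/Q_x) = -4.8720 × (21.6/2229.485) ≈ -0.05.
ε < 0: complements.

-0.05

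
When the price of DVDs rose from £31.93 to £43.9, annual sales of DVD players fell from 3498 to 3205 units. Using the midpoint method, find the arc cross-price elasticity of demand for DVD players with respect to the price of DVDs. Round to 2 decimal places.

-0.28

ΔQ_A = 3205 − 3498 = -293; ΔP_B = 43.9 − 31.93 = 11.97.
Midpoints: Q̄_A = 3351.5, P̄_B = 37.91.
ε = (ΔQ_A/Q̄_A)/(ΔP_B/P̄_B) = (-293/3351.5)/(11.97/37.91) ≈ -0.28.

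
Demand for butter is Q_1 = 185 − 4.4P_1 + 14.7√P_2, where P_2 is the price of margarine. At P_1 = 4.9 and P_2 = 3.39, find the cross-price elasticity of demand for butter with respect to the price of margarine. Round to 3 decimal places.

At P_1 = 4.9 and P_2 = 3.39: Q_1 = 190.506.
∂Q_1/∂P_2 = 14.7/(2√P_2) = 14.7/(2√3.39) = 3.9920.
ε = (∂Q_1/∂P_2)(P_2/Q_1) = 3.9920 × (3.39/190.506) ≈ 0.071.

0.071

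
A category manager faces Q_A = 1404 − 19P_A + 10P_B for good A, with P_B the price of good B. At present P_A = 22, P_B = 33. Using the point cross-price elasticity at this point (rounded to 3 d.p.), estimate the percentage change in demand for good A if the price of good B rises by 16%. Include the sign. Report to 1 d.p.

4.0%

At P_A = 22, P_B = 33: Q_A = 1316.
∂Q_A/∂P_B = 10.
ε = (∂Q_A/∂P_B)(P_B/Q_A) = 10.0000 × 33/1316 ≈ 0.251.
%ΔQ_A ≈ ε × %ΔP_B = 0.251 × (16%) = 4.0%.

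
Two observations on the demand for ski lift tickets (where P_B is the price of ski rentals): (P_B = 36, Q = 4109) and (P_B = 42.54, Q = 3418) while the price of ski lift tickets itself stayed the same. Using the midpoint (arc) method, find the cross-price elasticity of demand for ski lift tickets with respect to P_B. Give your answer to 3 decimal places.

ΔQ_A = 3418 − 4109 = -691; ΔP_B = 42.54 − 36 = 6.54.
Midpoints: Q̄_A = 3763.5, P̄_B = 39.27.
ε = (ΔQ_A/Q̄_A)/(ΔP_B/P̄_B) = (-691/3763.5)/(6.54/39.27) ≈ -1.102.

-1.102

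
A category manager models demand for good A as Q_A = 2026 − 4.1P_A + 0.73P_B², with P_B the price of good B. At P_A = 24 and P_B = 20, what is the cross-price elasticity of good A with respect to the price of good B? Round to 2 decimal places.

At P_A = 24 and P_B = 20: Q_A = 2219.6.
∂Q_A/∂P_B = 1.46P_B = 1.46(20) = 29.2000.
ε = (∂Q_A/∂P_B)(P_B/Q_A) = 29.2000 × (20/2219.6) ≈ 0.26.

0.26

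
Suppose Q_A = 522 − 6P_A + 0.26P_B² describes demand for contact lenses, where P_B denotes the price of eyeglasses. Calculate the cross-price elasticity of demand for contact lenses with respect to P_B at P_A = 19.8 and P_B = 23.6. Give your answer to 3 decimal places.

0.528

At P_A = 19.8 and P_B = 23.6: Q_A = 548.010.
∂Q_A/∂P_B = 0.52P_B = 0.52(23.6) = 12.2720.
ε = (∂Q_A/∂P_B)(P_B/Q_A) = 12.2720 × (23.6/548.010) ≈ 0.528.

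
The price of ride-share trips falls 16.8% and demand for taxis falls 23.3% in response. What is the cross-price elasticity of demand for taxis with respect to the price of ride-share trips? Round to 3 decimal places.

ε = (%ΔQ of taxis) / (%ΔP of ride-share trips) = (-23.3%) / (-16.8%) ≈ 1.387.
Positive cross-price elasticity: substitutes.

1.387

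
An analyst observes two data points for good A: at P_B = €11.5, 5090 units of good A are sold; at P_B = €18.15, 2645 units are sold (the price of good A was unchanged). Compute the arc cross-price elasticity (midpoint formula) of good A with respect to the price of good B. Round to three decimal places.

-1.409

ΔQ_A = 2645 − 5090 = -2445; ΔP_B = 18.15 − 11.5 = 6.65.
Midpoints: Q̄_A = 3867.5, P̄_B = 14.82.
ε = (ΔQ_A/Q̄_A)/(ΔP_B/P̄_B) = (-2445/3867.5)/(6.65/14.82) ≈ -1.409.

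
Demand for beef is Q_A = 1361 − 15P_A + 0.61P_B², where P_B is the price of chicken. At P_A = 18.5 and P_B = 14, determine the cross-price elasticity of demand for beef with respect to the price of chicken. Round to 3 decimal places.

At P_A = 18.5 and P_B = 14: Q_A = 1203.06.
∂Q_A/∂P_B = 1.22P_B = 1.22(14) = 17.0800.
ε = (∂Q_A/∂P_B)(P_B/Q_A) = 17.0800 × (14/1203.06) ≈ 0.199.

0.199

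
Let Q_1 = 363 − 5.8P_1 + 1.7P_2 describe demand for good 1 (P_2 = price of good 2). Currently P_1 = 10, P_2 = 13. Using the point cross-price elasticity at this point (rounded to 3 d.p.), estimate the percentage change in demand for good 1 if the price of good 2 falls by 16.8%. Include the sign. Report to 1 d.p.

-1.1%

At P_1 = 10, P_2 = 13: Q_1 = 327.1.
∂Q_1/∂P_2 = 1.7.
ε = (∂Q_1/∂P_2)(P_2/Q_1) = 1.7000 × 13/327.1 ≈ 0.068.
%ΔQ_1 ≈ ε × %ΔP_2 = 0.068 × (-16.8%) = -1.1%.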